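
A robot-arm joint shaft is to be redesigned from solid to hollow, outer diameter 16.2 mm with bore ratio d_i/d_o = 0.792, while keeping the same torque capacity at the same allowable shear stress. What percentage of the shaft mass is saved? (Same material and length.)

48.0 %

Equal τ_max and T ⇒ the solid shaft needs d_s³ = d_o³(1−k⁴), so d_s = 16.2·(1−0.792⁴)^(1/3) = 13.71 mm.
Area ratio A_h/A_s = d_o²(1−k²)/d_s² = (1−k²)/(1−k⁴)^(2/3) = 0.5202.
Mass saving = 1 − 0.5202 = 48.0 %.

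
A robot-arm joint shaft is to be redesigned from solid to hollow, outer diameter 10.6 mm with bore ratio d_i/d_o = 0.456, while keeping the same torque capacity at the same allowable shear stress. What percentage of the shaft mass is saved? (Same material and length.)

18.4 %

Equal τ_max and T ⇒ the solid shaft needs d_s³ = d_o³(1−k⁴), so d_s = 10.6·(1−0.456⁴)^(1/3) = 10.44 mm.
Area ratio A_h/A_s = d_o²(1−k²)/d_s² = (1−k²)/(1−k⁴)^(2/3) = 0.8158.
Mass saving = 1 − 0.8158 = 18.4 %.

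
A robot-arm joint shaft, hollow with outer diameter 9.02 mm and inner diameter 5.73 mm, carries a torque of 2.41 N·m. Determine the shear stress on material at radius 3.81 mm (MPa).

J = π(d_o⁴ − d_i⁴)/32 = π(0.00902⁴ − 0.00573⁴)/32 = 5.440×10^-10 m⁴.
Shear stress varies linearly with radius: τ = T·r/J = 2.410 × 0.00381 / 5.440×10^-10 = 1.688×10^7 Pa.

16.9 MPa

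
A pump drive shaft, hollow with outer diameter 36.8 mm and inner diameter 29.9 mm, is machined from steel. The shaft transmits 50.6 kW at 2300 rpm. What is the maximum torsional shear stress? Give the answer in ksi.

ω = 2π·2300/60 = 240.9 rad/s, so T = P/ω = 50.6×10³ / 240.9 = 210.1 N·m.
J = π(d_o⁴ − d_i⁴)/32 = π(0.0368⁴ − 0.0299⁴)/32 = 1.016×10^-7 m⁴.
τ_max = T·r/J = 210.1 × 0.0184 / 1.016×10^-7 = 3.805×10^7 Pa.

5.52 ksi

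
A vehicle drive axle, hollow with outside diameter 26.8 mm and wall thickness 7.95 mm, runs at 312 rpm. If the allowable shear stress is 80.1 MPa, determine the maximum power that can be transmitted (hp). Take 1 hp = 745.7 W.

J = π(d_o⁴ − d_i⁴)/32 = π(0.0268⁴ − 0.0109⁴)/32 = 4.926×10^-8 m⁴.
T_max = τ_allow·J/r = 8.01×10^7 × 4.926×10^-8 / 0.0134 = 294.5 N·m.
ω = 2π·312/60 = 32.67 rad/s, so P_max = T_max·ω = 9621 W.

12.9 hp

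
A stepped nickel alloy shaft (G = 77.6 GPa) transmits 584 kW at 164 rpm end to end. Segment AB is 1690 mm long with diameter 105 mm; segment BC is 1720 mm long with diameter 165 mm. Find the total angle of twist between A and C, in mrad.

72.4 mrad

ω = 2π·164/60 = 17.17 rad/s, so T = P/ω = 584×10³ / 17.17 = 34000 N·m.
J_AB = π(0.105)⁴/32 = 1.19×10^-5 m⁴; J_BC = π(0.165)⁴/32 = 7.28×10^-5 m⁴.
θ = (T/G)·Σ L_i/J_i = (34000/77.6×10⁹)·(1.69/1.19×10^-5 + 1.72/7.28×10^-5) = 0.07242 rad.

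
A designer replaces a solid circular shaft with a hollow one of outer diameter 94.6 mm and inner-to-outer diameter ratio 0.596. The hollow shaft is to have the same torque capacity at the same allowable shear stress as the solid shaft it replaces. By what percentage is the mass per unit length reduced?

Equal τ_max and T ⇒ the solid shaft needs d_s³ = d_o³(1−k⁴), so d_s = 94.6·(1−0.596⁴)^(1/3) = 90.44 mm.
Area ratio A_h/A_s = d_o²(1−k²)/d_s² = (1−k²)/(1−k⁴)^(2/3) = 0.7054.
Mass saving = 1 − 0.7054 = 29.5 %.

29.5 %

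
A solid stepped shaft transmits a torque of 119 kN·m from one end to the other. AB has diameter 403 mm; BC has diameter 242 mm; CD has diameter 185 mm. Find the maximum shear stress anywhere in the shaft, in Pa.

Under the same torque, τ_max = 16T/(πd³) is largest where d is smallest — segment CD (d = 185 mm).
τ_max = 16·119000/(π·(0.185)³) = 9.572×10^7 Pa.

9.57e7 Pa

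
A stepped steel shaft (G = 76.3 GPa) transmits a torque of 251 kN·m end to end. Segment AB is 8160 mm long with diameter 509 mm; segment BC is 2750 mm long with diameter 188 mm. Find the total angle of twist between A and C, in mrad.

J_AB = π(0.509)⁴/32 = 6.59×10^-3 m⁴; J_BC = π(0.188)⁴/32 = 1.23×10^-4 m⁴.
θ = (T/G)·Σ L_i/J_i = (251000/76.3×10⁹)·(8.16/6.59×10^-3 + 2.75/1.23×10^-4) = 0.07784 rad.

77.8 mrad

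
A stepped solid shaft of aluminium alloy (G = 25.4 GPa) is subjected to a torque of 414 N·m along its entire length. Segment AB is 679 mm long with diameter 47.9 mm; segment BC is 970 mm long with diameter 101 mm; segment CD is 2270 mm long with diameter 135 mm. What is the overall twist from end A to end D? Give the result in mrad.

J_AB = π(0.0479)⁴/32 = 5.17×10^-7 m⁴; J_BC = π(0.101)⁴/32 = 1.02×10^-5 m⁴; J_CD = π(0.135)⁴/32 = 3.26×10^-5 m⁴.
θ = (T/G)·Σ L_i/J_i = (414.0/25.4×10⁹)·(0.679/5.17×10^-7 + 0.970/1.02×10^-5 + 2.27/3.26×10^-5) = 0.02410 rad.

24.1 mrad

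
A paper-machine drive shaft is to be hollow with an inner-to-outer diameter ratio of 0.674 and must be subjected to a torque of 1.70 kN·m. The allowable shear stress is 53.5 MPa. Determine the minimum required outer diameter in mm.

For a hollow shaft with d_i/d_o = 0.674: τ_max = 16T/(π d_o³ (1−k⁴)), so d_o = [16T/(π τ_allow (1−k⁴))]^(1/3) = [16·1700/(π·5.35×10^7·0.7936)]^(1/3) = 0.05886 m.

58.9 mm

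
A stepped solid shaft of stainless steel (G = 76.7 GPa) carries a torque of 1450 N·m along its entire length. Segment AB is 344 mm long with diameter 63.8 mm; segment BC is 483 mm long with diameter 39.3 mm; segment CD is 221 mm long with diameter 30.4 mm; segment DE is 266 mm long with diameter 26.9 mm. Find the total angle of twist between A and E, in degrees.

J_AB = π(0.0638)⁴/32 = 1.63×10^-6 m⁴; J_BC = π(0.0393)⁴/32 = 2.34×10^-7 m⁴; J_CD = π(0.0304)⁴/32 = 8.38×10^-8 m⁴; J_DE = π(0.0269)⁴/32 = 5.14×10^-8 m⁴.
θ = (T/G)·Σ L_i/J_i = (1450/76.7×10⁹)·(0.344/1.63×10^-6 + 0.483/2.34×10^-7 + 0.221/8.38×10^-8 + 0.266/5.14×10^-8) = 0.1906 rad.

10.9°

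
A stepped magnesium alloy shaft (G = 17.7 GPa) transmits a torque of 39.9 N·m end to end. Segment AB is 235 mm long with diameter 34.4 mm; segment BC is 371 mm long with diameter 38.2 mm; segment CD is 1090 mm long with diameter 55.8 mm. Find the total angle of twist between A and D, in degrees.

J_AB = π(0.0344)⁴/32 = 1.37×10^-7 m⁴; J_BC = π(0.0382)⁴/32 = 2.09×10^-7 m⁴; J_CD = π(0.0558)⁴/32 = 9.52×10^-7 m⁴.
θ = (T/G)·Σ L_i/J_i = (39.90/17.7×10⁹)·(0.235/1.37×10^-7 + 0.371/2.09×10^-7 + 1.09/9.52×10^-7) = 0.01044 rad.

0.598°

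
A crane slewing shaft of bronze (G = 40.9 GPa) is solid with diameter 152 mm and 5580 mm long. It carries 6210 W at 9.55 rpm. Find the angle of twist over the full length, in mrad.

16.2 mrad

ω = 2π·9.55/60 = 1.000 rad/s, so T = P/ω = 6210 / 1.000 = 6210 N·m.
J = πd⁴/32 = π(0.152)⁴/32 = 5.241×10^-5 m⁴.
θ = T·L/(G·J) = 6210 × 5.58 / (40.9×10⁹ × 5.241×10^-5) = 0.01617 rad.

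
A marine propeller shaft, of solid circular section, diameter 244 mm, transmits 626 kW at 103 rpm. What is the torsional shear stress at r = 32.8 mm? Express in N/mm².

5.47 N/mm²

ω = 2π·103/60 = 10.79 rad/s, so T = P/ω = 626×10³ / 10.79 = 58040 N·m.
J = πd⁴/32 = π(0.244)⁴/32 = 3.480×10^-4 m⁴.
Shear stress varies linearly with radius: τ = T·r/J = 58040 × 0.0328 / 3.480×10^-4 = 5.470×10^6 Pa.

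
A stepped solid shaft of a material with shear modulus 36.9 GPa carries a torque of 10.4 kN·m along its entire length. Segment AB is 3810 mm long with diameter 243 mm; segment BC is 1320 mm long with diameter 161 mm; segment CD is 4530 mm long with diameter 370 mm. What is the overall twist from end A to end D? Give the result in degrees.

J_AB = π(0.243)⁴/32 = 3.42×10^-4 m⁴; J_BC = π(0.161)⁴/32 = 6.60×10^-5 m⁴; J_CD = π(0.370)⁴/32 = 1.84×10^-3 m⁴.
θ = (T/G)·Σ L_i/J_i = (10400/36.9×10⁹)·(3.81/3.42×10^-4 + 1.32/6.60×10^-5 + 4.53/1.84×10^-3) = 9.471×10^-3 rad.

0.543°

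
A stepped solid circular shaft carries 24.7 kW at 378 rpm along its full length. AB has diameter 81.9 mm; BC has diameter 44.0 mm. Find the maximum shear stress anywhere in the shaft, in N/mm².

37.3 N/mm²

ω = 2π·378/60 = 39.58 rad/s, so T = P/ω = 24.7×10³ / 39.58 = 624.0 N·m.
Under the same torque, τ_max = 16T/(πd³) is largest where d is smallest — segment BC (d = 44.0 mm).
τ_max = 16·624.0/(π·(0.0440)³) = 3.731×10^7 Pa.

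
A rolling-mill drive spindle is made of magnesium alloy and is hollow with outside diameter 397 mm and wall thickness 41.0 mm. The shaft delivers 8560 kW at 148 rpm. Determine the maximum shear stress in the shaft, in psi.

10800 psi

ω = 2π·148/60 = 15.50 rad/s, so T = P/ω = 8560×10³ / 15.50 = 552300 N·m.
J = π(d_o⁴ − d_i⁴)/32 = π(0.397⁴ − 0.315⁴)/32 = 1.472×10^-3 m⁴.
τ_max = T·r/J = 552300 × 0.199 / 1.472×10^-3 = 7.447×10^7 Pa.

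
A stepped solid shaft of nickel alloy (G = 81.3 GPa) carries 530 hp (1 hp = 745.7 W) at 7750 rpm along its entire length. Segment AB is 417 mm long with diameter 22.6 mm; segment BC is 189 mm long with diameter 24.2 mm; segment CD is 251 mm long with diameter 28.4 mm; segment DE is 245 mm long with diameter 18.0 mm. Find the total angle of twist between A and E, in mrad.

297 mrad

ω = 2π·7750/60 = 811.6 rad/s, so T = P/ω = 530×745.7 / 811.6 = 487.0 N·m.
J_AB = π(0.0226)⁴/32 = 2.56×10^-8 m⁴; J_BC = π(0.0242)⁴/32 = 3.37×10^-8 m⁴; J_CD = π(0.0284)⁴/32 = 6.39×10^-8 m⁴; J_DE = π(0.0180)⁴/32 = 1.03×10^-8 m⁴.
θ = (T/G)·Σ L_i/J_i = (487.0/81.3×10⁹)·(0.417/2.56×10^-8 + 0.189/3.37×10^-8 + 0.251/6.39×10^-8 + 0.245/1.03×10^-8) = 0.2971 rad.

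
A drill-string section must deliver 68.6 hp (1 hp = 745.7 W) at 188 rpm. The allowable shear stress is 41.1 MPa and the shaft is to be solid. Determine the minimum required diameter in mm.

68.5 mm

ω = 2π·188/60 = 19.69 rad/s, so T = P/ω = 68.6×745.7 / 19.69 = 2598 N·m.
For a solid shaft τ_max = 16T/(πd³), so d = (16T/(π τ_allow))^(1/3) = (16·2598/(π·4.11×10^7))^(1/3) = 0.06854 m.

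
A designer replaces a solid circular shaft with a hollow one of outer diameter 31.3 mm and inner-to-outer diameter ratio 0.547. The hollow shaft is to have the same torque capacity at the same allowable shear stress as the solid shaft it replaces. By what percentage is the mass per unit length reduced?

25.4 %

Equal τ_max and T ⇒ the solid shaft needs d_s³ = d_o³(1−k⁴), so d_s = 31.3·(1−0.547⁴)^(1/3) = 30.34 mm.
Area ratio A_h/A_s = d_o²(1−k²)/d_s² = (1−k²)/(1−k⁴)^(2/3) = 0.7460.
Mass saving = 1 − 0.7460 = 25.4 %.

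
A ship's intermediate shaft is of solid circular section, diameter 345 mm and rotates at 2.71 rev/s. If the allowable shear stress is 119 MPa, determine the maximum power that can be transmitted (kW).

J = πd⁴/32 = π(0.345)⁴/32 = 1.391×10^-3 m⁴.
T_max = τ_allow·J/r = 1.19×10^8 × 1.391×10^-3 / 0.172 = 959500 N·m.
ω = 2π·2.71 = 17.03 rad/s, so P_max = T_max·ω = 1.634×10^7 W.

16300 kW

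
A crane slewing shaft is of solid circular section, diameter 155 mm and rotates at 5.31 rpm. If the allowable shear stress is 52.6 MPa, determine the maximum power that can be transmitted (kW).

21.4 kW

J = πd⁴/32 = π(0.155)⁴/32 = 5.667×10^-5 m⁴.
T_max = τ_allow·J/r = 5.26×10^7 × 5.667×10^-5 / 0.0775 = 38460 N·m.
ω = 2π·5.31/60 = 0.5561 rad/s, so P_max = T_max·ω = 2.139×10^4 W.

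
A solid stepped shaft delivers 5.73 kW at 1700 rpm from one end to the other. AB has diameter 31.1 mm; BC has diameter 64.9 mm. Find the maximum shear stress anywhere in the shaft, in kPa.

ω = 2π·1700/60 = 178.0 rad/s, so T = P/ω = 5.73×10³ / 178.0 = 32.19 N·m.
Under the same torque, τ_max = 16T/(πd³) is largest where d is smallest — segment AB (d = 31.1 mm).
τ_max = 16·32.19/(π·(0.0311)³) = 5.450×10^6 Pa.

5450 kPa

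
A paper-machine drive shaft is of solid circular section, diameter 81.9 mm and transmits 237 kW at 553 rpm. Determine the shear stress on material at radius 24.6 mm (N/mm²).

22.8 N/mm²

ω = 2π·553/60 = 57.91 rad/s, so T = P/ω = 237×10³ / 57.91 = 4093 N·m.
J = πd⁴/32 = π(0.0819)⁴/32 = 4.417×10^-6 m⁴.
Shear stress varies linearly with radius: τ = T·r/J = 4093 × 0.0246 / 4.417×10^-6 = 2.279×10^7 Pa.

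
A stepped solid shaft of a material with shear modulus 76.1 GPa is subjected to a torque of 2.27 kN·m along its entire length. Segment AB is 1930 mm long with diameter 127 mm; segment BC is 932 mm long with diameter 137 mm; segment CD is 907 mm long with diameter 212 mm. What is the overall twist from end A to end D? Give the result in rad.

0.00319 rad

J_AB = π(0.127)⁴/32 = 2.55×10^-5 m⁴; J_BC = π(0.137)⁴/32 = 3.46×10^-5 m⁴; J_CD = π(0.212)⁴/32 = 1.98×10^-4 m⁴.
θ = (T/G)·Σ L_i/J_i = (2270/76.1×10⁹)·(1.93/2.55×10^-5 + 0.932/3.46×10^-5 + 0.907/1.98×10^-4) = 3.194×10^-3 rad.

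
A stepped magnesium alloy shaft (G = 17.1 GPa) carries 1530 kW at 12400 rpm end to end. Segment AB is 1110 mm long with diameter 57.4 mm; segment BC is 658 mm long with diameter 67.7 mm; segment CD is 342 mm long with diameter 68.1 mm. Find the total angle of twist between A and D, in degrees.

ω = 2π·12400/60 = 1299 rad/s, so T = P/ω = 1530×10³ / 1299 = 1178 N·m.
J_AB = π(0.0574)⁴/32 = 1.07×10^-6 m⁴; J_BC = π(0.0677)⁴/32 = 2.06×10^-6 m⁴; J_CD = π(0.0681)⁴/32 = 2.11×10^-6 m⁴.
θ = (T/G)·Σ L_i/J_i = (1178/17.1×10⁹)·(1.11/1.07×10^-6 + 0.658/2.06×10^-6 + 0.342/2.11×10^-6) = 0.1049 rad.

6.01°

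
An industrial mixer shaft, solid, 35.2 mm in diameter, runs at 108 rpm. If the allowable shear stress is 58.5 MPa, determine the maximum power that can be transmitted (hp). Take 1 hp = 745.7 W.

7.60 hp

J = πd⁴/32 = π(0.0352)⁴/32 = 1.507×10^-7 m⁴.
T_max = τ_allow·J/r = 5.85×10^7 × 1.507×10^-7 / 0.0176 = 501.0 N·m.
ω = 2π·108/60 = 11.31 rad/s, so P_max = T_max·ω = 5666 W.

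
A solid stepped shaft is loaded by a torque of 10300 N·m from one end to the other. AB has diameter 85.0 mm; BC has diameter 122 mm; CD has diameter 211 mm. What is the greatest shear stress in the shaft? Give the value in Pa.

8.54e7 Pa

Under the same torque, τ_max = 16T/(πd³) is largest where d is smallest — segment AB (d = 85.0 mm).
τ_max = 16·10300/(π·(0.0850)³) = 8.542×10^7 Pa.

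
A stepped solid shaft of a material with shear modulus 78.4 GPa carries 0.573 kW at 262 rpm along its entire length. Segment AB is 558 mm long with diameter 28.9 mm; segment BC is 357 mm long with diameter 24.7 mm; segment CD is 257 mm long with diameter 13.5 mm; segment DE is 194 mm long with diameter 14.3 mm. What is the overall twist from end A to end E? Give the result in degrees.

2.20°

ω = 2π·262/60 = 27.44 rad/s, so T = P/ω = 0.573×10³ / 27.44 = 20.88 N·m.
J_AB = π(0.0289)⁴/32 = 6.85×10^-8 m⁴; J_BC = π(0.0247)⁴/32 = 3.65×10^-8 m⁴; J_CD = π(0.0135)⁴/32 = 3.26×10^-9 m⁴; J_DE = π(0.0143)⁴/32 = 4.11×10^-9 m⁴.
θ = (T/G)·Σ L_i/J_i = (20.88/78.4×10⁹)·(0.558/6.85×10^-8 + 0.357/3.65×10^-8 + 0.257/3.26×10^-9 + 0.194/4.11×10^-9) = 0.03836 rad.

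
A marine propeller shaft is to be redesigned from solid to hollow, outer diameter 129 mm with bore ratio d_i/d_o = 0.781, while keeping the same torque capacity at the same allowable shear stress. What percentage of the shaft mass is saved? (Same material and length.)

Equal τ_max and T ⇒ the solid shaft needs d_s³ = d_o³(1−k⁴), so d_s = 129·(1−0.781⁴)^(1/3) = 110.5 mm.
Area ratio A_h/A_s = d_o²(1−k²)/d_s² = (1−k²)/(1−k⁴)^(2/3) = 0.5319.
Mass saving = 1 − 0.5319 = 46.8 %.

46.8 %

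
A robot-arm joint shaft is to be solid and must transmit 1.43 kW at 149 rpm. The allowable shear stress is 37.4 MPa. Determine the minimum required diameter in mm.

23.2 mm

ω = 2π·149/60 = 15.60 rad/s, so T = P/ω = 1.43×10³ / 15.60 = 91.65 N·m.
For a solid shaft τ_max = 16T/(πd³), so d = (16T/(π τ_allow))^(1/3) = (16·91.65/(π·3.74×10^7))^(1/3) = 0.02320 m.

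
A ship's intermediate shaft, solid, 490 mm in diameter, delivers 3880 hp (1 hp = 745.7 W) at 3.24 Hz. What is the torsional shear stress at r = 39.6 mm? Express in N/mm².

0.994 N/mm²

ω = 2π·3.24 = 20.36 rad/s, so T = P/ω = 3880×745.7 / 20.36 = 142100 N·m.
J = πd⁴/32 = π(0.490)⁴/32 = 5.660×10^-3 m⁴.
Shear stress varies linearly with radius: τ = T·r/J = 142100 × 0.0396 / 5.660×10^-3 = 9.944×10^5 Pa.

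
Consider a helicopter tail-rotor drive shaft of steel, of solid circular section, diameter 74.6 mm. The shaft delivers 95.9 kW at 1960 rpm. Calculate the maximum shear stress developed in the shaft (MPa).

5.73 MPa

ω = 2π·1960/60 = 205.3 rad/s, so T = P/ω = 95.9×10³ / 205.3 = 467.2 N·m.
J = πd⁴/32 = π(0.0746)⁴/32 = 3.041×10^-6 m⁴.
τ_max = T·r/J = 467.2 × 0.0373 / 3.041×10^-6 = 5.732×10^6 Pa.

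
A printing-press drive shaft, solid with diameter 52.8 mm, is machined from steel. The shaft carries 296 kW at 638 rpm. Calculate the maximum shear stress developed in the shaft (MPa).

153 MPa

ω = 2π·638/60 = 66.81 rad/s, so T = P/ω = 296×10³ / 66.81 = 4430 N·m.
J = πd⁴/32 = π(0.0528)⁴/32 = 7.630×10^-7 m⁴.
τ_max = T·r/J = 4430 × 0.0264 / 7.630×10^-7 = 1.533×10^8 Pa.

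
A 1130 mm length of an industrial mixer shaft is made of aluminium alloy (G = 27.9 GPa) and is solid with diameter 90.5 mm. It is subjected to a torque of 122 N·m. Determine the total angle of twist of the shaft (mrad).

0.750 mrad

J = πd⁴/32 = π(0.0905)⁴/32 = 6.586×10^-6 m⁴.
θ = T·L/(G·J) = 122.0 × 1.13 / (27.9×10⁹ × 6.586×10^-6) = 7.503×10^-4 rad.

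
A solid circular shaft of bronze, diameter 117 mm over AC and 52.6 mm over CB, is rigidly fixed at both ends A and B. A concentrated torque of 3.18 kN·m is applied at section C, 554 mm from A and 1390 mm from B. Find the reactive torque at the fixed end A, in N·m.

Compatibility: T_A·a/J_AC = T_B·b/J_CB with T_A + T_B = T₀.
J_AC = 1.84×10^-5 m⁴, J_CB = 7.52×10^-7 m⁴, so T_A = T₀·(J_AC/a)/((J_AC/a)+(J_CB/b)) = 3129 N·m, T_B = 50.95 N·m.

3130 N·m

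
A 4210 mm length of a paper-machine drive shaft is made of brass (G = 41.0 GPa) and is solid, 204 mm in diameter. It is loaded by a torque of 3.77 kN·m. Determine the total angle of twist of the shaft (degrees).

J = πd⁴/32 = π(0.204)⁴/32 = 1.700×10^-4 m⁴.
θ = T·L/(G·J) = 3770 × 4.21 / (41.0×10⁹ × 1.700×10^-4) = 2.277×10^-3 rad.

0.130°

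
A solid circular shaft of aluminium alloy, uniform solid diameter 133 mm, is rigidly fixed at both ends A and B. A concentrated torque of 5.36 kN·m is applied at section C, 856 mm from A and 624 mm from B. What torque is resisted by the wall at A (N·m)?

With uniform GJ and both ends fixed, compatibility θ_AC = θ_CB gives T_A·a = T_B·b, together with T_A + T_B = T₀.
T_A = T₀·b/(a+b) = 5360·624/1480 = 2260 N·m; T_B = 3100 N·m.

2260 N·m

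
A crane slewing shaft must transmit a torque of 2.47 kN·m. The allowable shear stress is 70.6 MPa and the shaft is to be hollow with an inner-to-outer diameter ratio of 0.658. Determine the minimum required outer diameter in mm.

60.3 mm

For a hollow shaft with d_i/d_o = 0.658: τ_max = 16T/(π d_o³ (1−k⁴)), so d_o = [16T/(π τ_allow (1−k⁴))]^(1/3) = [16·2470/(π·7.06×10^7·0.8125)]^(1/3) = 0.06030 m.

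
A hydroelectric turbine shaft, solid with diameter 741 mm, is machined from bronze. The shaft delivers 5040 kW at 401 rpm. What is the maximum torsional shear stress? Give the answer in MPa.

1.50 MPa

ω = 2π·401/60 = 41.99 rad/s, so T = P/ω = 5040×10³ / 41.99 = 120000 N·m.
J = πd⁴/32 = π(0.741)⁴/32 = 0.02960 m⁴.
τ_max = T·r/J = 120000 × 0.370 / 0.02960 = 1.502×10^6 Pa.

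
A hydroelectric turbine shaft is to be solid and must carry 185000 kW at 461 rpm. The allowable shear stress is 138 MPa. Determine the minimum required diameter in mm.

ω = 2π·461/60 = 48.28 rad/s, so T = P/ω = 185000×10³ / 48.28 = 3.832e6 N·m.
For a solid shaft τ_max = 16T/(πd³), so d = (16T/(π τ_allow))^(1/3) = (16·3.832e6/(π·1.38×10^8))^(1/3) = 0.5210 m.

521 mm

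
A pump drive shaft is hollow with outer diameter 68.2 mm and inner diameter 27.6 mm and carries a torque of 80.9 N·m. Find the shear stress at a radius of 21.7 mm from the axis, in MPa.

J = π(d_o⁴ − d_i⁴)/32 = π(0.0682⁴ − 0.0276⁴)/32 = 2.067×10^-6 m⁴.
Shear stress varies linearly with radius: τ = T·r/J = 80.90 × 0.0217 / 2.067×10^-6 = 8.493×10^5 Pa.

0.849 MPa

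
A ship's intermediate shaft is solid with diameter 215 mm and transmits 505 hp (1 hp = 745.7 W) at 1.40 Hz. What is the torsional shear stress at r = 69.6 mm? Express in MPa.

14.2 MPa

ω = 2π·1.40 = 8.796 rad/s, so T = P/ω = 505×745.7 / 8.796 = 42810 N·m.
J = πd⁴/32 = π(0.215)⁴/32 = 2.098×10^-4 m⁴.
Shear stress varies linearly with radius: τ = T·r/J = 42810 × 0.0696 / 2.098×10^-4 = 1.420×10^7 Pa.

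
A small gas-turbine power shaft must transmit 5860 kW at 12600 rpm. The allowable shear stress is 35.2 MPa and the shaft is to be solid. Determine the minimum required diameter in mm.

ω = 2π·12600/60 = 1319 rad/s, so T = P/ω = 5860×10³ / 1319 = 4441 N·m.
For a solid shaft τ_max = 16T/(πd³), so d = (16T/(π τ_allow))^(1/3) = (16·4441/(π·3.52×10^7))^(1/3) = 0.08629 m.

86.3 mm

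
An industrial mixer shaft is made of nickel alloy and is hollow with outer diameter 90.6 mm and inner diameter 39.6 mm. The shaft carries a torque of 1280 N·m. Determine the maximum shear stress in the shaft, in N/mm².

9.10 N/mm²

J = π(d_o⁴ − d_i⁴)/32 = π(0.0906⁴ − 0.0396⁴)/32 = 6.373×10^-6 m⁴.
τ_max = T·r/J = 1280 × 0.0453 / 6.373×10^-6 = 9.098×10^6 Pa.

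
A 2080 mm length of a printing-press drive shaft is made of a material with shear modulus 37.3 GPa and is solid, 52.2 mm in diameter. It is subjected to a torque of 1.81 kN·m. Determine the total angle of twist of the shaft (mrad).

J = πd⁴/32 = π(0.0522)⁴/32 = 7.289×10^-7 m⁴.
θ = T·L/(G·J) = 1810 × 2.08 / (37.3×10⁹ × 7.289×10^-7) = 0.1385 rad.

138 mrad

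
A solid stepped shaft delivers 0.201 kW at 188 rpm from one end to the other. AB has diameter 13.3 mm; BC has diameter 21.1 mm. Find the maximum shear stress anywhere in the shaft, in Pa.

2.21e7 Pa

ω = 2π·188/60 = 19.69 rad/s, so T = P/ω = 0.201×10³ / 19.69 = 10.21 N·m.
Under the same torque, τ_max = 16T/(πd³) is largest where d is smallest — segment AB (d = 13.3 mm).
τ_max = 16·10.21/(π·(0.0133)³) = 2.210×10^7 Pa.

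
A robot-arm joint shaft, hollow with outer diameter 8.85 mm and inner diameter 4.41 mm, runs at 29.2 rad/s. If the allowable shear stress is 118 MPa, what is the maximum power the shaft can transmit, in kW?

0.440 kW

J = π(d_o⁴ − d_i⁴)/32 = π(0.00885⁴ − 0.00441⁴)/32 = 5.651×10^-10 m⁴.
T_max = τ_allow·J/r = 1.18×10^8 × 5.651×10^-10 / 0.00443 = 15.07 N·m.
ω = 29.2 rad/s, so P_max = T_max·ω = 440.0 W.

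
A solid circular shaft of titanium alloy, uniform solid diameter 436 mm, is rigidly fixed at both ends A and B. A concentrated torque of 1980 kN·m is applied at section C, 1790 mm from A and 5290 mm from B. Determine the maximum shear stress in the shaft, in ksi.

With uniform GJ and both ends fixed, compatibility θ_AC = θ_CB gives T_A·a = T_B·b, together with T_A + T_B = T₀.
T_A = T₀·b/(a+b) = 1.980e6·5290/7080 = 1.479e6 N·m; T_B = 500600 N·m.
τ in each portion: τ_AC = 9.09×10^7 Pa, τ_CB = 3.08×10^7 Pa; maximum is in AC.
τ_max = T_AC·r/J = 1.479e6·0.218/3.55×10^-3 = 9.091×10^7 Pa.

13.2 ksi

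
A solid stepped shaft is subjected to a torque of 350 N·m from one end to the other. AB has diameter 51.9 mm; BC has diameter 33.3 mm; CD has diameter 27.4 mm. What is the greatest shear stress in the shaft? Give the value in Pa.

8.67e7 Pa

Under the same torque, τ_max = 16T/(πd³) is largest where d is smallest — segment CD (d = 27.4 mm).
τ_max = 16·350.0/(π·(0.0274)³) = 8.665×10^7 Pa.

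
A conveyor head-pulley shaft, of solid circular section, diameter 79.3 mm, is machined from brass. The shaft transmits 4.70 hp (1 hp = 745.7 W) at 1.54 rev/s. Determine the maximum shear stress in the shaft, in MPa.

ω = 2π·1.54 = 9.676 rad/s, so T = P/ω = 4.70×745.7 / 9.676 = 362.2 N·m.
J = πd⁴/32 = π(0.0793)⁴/32 = 3.882×10^-6 m⁴.
τ_max = T·r/J = 362.2 × 0.0396 / 3.882×10^-6 = 3.699×10^6 Pa.

3.70 MPa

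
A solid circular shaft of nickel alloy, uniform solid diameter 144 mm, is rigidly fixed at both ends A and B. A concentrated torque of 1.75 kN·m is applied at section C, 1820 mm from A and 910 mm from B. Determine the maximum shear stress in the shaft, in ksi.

With uniform GJ and both ends fixed, compatibility θ_AC = θ_CB gives T_A·a = T_B·b, together with T_A + T_B = T₀.
T_A = T₀·b/(a+b) = 1750·910/2730 = 583.3 N·m; T_B = 1167 N·m.
τ in each portion: τ_AC = 9.95×10^5 Pa, τ_CB = 1.99×10^6 Pa; maximum is in CB.
τ_max = T_CB·r/J = 1167·0.0720/4.22×10^-5 = 1.990×10^6 Pa.

0.289 ksi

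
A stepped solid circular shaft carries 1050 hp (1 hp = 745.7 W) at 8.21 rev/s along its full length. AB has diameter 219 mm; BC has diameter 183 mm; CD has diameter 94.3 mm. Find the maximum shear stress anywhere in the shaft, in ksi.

ω = 2π·8.21 = 51.58 rad/s, so T = P/ω = 1050×745.7 / 51.58 = 15180 N·m.
Under the same torque, τ_max = 16T/(πd³) is largest where d is smallest — segment CD (d = 94.3 mm).
τ_max = 16·15180/(π·(0.0943)³) = 9.219×10^7 Pa.

13.4 ksi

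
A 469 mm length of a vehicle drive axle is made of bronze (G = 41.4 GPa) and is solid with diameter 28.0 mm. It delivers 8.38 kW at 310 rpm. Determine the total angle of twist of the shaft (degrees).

2.78°

ω = 2π·310/60 = 32.46 rad/s, so T = P/ω = 8.38×10³ / 32.46 = 258.1 N·m.
J = πd⁴/32 = π(0.0280)⁴/32 = 6.034×10^-8 m⁴.
θ = T·L/(G·J) = 258.1 × 0.469 / (41.4×10⁹ × 6.034×10^-8) = 0.04846 rad.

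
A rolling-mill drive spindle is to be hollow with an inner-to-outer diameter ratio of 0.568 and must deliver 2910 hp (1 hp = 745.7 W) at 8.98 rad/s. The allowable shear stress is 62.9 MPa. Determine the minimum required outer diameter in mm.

ω = 8.98 rad/s, so T = P/ω = 2910×745.7 / 8.980 = 241600 N·m.
For a hollow shaft with d_i/d_o = 0.568: τ_max = 16T/(π d_o³ (1−k⁴)), so d_o = [16T/(π τ_allow (1−k⁴))]^(1/3) = [16·241600/(π·6.29×10^7·0.8959)]^(1/3) = 0.2795 m.

280 mm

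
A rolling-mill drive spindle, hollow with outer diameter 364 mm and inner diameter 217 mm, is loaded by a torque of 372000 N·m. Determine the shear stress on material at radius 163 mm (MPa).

J = π(d_o⁴ − d_i⁴)/32 = π(0.364⁴ − 0.217⁴)/32 = 1.506×10^-3 m⁴.
Shear stress varies linearly with radius: τ = T·r/J = 372000 × 0.163 / 1.506×10^-3 = 4.027×10^7 Pa.

40.3 MPa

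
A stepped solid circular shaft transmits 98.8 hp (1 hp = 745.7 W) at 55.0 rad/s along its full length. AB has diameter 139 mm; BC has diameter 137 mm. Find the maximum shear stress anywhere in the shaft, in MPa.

ω = 55.0 rad/s, so T = P/ω = 98.8×745.7 / 55.00 = 1340 N·m.
Under the same torque, τ_max = 16T/(πd³) is largest where d is smallest — segment BC (d = 137 mm).
τ_max = 16·1340/(π·(0.137)³) = 2.653×10^6 Pa.

2.65 MPa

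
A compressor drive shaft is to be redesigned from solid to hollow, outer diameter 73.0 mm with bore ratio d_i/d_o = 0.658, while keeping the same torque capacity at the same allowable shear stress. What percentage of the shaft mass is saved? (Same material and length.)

34.9 %

Equal τ_max and T ⇒ the solid shaft needs d_s³ = d_o³(1−k⁴), so d_s = 73.0·(1−0.658⁴)^(1/3) = 68.12 mm.
Area ratio A_h/A_s = d_o²(1−k²)/d_s² = (1−k²)/(1−k⁴)^(2/3) = 0.6512.
Mass saving = 1 − 0.6512 = 34.9 %.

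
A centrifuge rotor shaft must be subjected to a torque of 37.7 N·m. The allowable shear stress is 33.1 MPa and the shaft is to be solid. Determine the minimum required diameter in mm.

For a solid shaft τ_max = 16T/(πd³), so d = (16T/(π τ_allow))^(1/3) = (16·37.70/(π·3.31×10^7))^(1/3) = 0.01797 m.

18.0 mm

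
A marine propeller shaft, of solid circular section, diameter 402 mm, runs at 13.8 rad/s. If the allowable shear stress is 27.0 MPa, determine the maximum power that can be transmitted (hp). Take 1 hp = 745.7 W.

J = πd⁴/32 = π(0.402)⁴/32 = 2.564×10^-3 m⁴.
T_max = τ_allow·J/r = 2.70×10^7 × 2.564×10^-3 / 0.201 = 344400 N·m.
ω = 13.8 rad/s, so P_max = T_max·ω = 4.753×10^6 W.

6370 hp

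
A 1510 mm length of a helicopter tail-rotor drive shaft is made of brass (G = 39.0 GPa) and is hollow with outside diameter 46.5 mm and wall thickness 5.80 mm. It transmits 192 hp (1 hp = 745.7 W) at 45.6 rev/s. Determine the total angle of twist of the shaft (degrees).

ω = 2π·45.6 = 286.5 rad/s, so T = P/ω = 192×745.7 / 286.5 = 499.7 N·m.
J = π(d_o⁴ − d_i⁴)/32 = π(0.0465⁴ − 0.0349⁴)/32 = 3.134×10^-7 m⁴.
θ = T·L/(G·J) = 499.7 × 1.51 / (39.0×10⁹ × 3.134×10^-7) = 0.06174 rad.

3.54°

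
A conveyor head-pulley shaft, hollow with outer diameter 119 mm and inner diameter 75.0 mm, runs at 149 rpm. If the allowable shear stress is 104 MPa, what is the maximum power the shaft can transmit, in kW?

452 kW

J = π(d_o⁴ − d_i⁴)/32 = π(0.119⁴ − 0.0750⁴)/32 = 1.658×10^-5 m⁴.
T_max = τ_allow·J/r = 1.04×10^8 × 1.658×10^-5 / 0.0595 = 28980 N·m.
ω = 2π·149/60 = 15.60 rad/s, so P_max = T_max·ω = 4.522×10^5 W.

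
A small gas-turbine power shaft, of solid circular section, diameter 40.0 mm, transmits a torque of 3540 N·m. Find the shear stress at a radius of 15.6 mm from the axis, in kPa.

220000 kPa

J = πd⁴/32 = π(0.0400)⁴/32 = 2.513×10^-7 m⁴.
Shear stress varies linearly with radius: τ = T·r/J = 3540 × 0.0156 / 2.513×10^-7 = 2.197×10^8 Pa.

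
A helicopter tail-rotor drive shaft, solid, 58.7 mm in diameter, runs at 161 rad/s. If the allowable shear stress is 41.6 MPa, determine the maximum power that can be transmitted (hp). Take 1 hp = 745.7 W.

357 hp

J = πd⁴/32 = π(0.0587)⁴/32 = 1.166×10^-6 m⁴.
T_max = τ_allow·J/r = 4.16×10^7 × 1.166×10^-6 / 0.0294 = 1652 N·m.
ω = 161 rad/s, so P_max = T_max·ω = 2.660×10^5 W.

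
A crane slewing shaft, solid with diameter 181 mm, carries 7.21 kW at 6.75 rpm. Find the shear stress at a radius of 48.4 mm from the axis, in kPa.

ω = 2π·6.75/60 = 0.7069 rad/s, so T = P/ω = 7.21×10³ / 0.7069 = 10200 N·m.
J = πd⁴/32 = π(0.181)⁴/32 = 1.054×10^-4 m⁴.
Shear stress varies linearly with radius: τ = T·r/J = 10200 × 0.0484 / 1.054×10^-4 = 4.685×10^6 Pa.

4690 kPa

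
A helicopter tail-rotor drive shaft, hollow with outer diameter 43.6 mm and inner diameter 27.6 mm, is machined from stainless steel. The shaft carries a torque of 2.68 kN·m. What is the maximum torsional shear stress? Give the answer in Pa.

1.96e8 Pa

J = π(d_o⁴ − d_i⁴)/32 = π(0.0436⁴ − 0.0276⁴)/32 = 2.978×10^-7 m⁴.
τ_max = T·r/J = 2680 × 0.0218 / 2.978×10^-7 = 1.962×10^8 Pa.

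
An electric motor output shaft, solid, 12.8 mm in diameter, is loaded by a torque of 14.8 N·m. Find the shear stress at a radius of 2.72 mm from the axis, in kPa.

J = πd⁴/32 = π(0.0128)⁴/32 = 2.635×10^-9 m⁴.
Shear stress varies linearly with radius: τ = T·r/J = 14.80 × 0.00272 / 2.635×10^-9 = 1.528×10^7 Pa.

15300 kPa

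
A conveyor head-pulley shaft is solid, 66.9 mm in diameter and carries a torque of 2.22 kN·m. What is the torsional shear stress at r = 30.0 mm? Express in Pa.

J = πd⁴/32 = π(0.0669)⁴/32 = 1.967×10^-6 m⁴.
Shear stress varies linearly with radius: τ = T·r/J = 2220 × 0.0300 / 1.967×10^-6 = 3.387×10^7 Pa.

3.39e7 Pa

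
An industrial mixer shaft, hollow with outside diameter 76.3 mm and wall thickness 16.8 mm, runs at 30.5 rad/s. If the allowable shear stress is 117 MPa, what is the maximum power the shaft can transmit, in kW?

281 kW

J = π(d_o⁴ − d_i⁴)/32 = π(0.0763⁴ − 0.0427⁴)/32 = 3.001×10^-6 m⁴.
T_max = τ_allow·J/r = 1.17×10^8 × 3.001×10^-6 / 0.0381 = 9204 N·m.
ω = 30.5 rad/s, so P_max = T_max·ω = 2.807×10^5 W.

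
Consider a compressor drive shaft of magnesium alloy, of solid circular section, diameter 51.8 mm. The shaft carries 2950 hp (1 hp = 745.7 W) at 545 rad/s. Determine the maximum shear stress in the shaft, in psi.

ω = 545 rad/s, so T = P/ω = 2950×745.7 / 545.0 = 4036 N·m.
J = πd⁴/32 = π(0.0518)⁴/32 = 7.068×10^-7 m⁴.
τ_max = T·r/J = 4036 × 0.0259 / 7.068×10^-7 = 1.479×10^8 Pa.

21500 psi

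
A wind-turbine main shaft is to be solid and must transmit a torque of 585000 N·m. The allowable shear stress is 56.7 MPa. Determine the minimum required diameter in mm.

For a solid shaft τ_max = 16T/(πd³), so d = (16T/(π τ_allow))^(1/3) = (16·585000/(π·5.67×10^7))^(1/3) = 0.3746 m.

375 mm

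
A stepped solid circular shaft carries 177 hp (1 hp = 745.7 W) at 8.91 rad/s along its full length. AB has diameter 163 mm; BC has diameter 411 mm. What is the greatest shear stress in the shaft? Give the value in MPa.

17.4 MPa

ω = 8.91 rad/s, so T = P/ω = 177×745.7 / 8.910 = 14810 N·m.
Under the same torque, τ_max = 16T/(πd³) is largest where d is smallest — segment AB (d = 163 mm).
τ_max = 16·14810/(π·(0.163)³) = 1.742×10^7 Pa.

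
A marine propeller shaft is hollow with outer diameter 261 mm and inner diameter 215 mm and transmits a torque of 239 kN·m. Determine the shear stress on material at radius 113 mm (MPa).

110 MPa

J = π(d_o⁴ − d_i⁴)/32 = π(0.261⁴ − 0.215⁴)/32 = 2.458×10^-4 m⁴.
Shear stress varies linearly with radius: τ = T·r/J = 239000 × 0.113 / 2.458×10^-4 = 1.099×10^8 Pa.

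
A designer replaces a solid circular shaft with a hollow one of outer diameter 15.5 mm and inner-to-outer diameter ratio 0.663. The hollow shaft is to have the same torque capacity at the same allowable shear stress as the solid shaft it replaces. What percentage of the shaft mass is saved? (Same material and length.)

Equal τ_max and T ⇒ the solid shaft needs d_s³ = d_o³(1−k⁴), so d_s = 15.5·(1−0.663⁴)^(1/3) = 14.43 mm.
Area ratio A_h/A_s = d_o²(1−k²)/d_s² = (1−k²)/(1−k⁴)^(2/3) = 0.6467.
Mass saving = 1 − 0.6467 = 35.3 %.

35.3 %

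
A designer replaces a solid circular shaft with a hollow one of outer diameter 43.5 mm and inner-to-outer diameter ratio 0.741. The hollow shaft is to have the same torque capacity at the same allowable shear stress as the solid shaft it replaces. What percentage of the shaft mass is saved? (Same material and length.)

Equal τ_max and T ⇒ the solid shaft needs d_s³ = d_o³(1−k⁴), so d_s = 43.5·(1−0.741⁴)^(1/3) = 38.60 mm.
Area ratio A_h/A_s = d_o²(1−k²)/d_s² = (1−k²)/(1−k⁴)^(2/3) = 0.5728.
Mass saving = 1 − 0.5728 = 42.7 %.

42.7 %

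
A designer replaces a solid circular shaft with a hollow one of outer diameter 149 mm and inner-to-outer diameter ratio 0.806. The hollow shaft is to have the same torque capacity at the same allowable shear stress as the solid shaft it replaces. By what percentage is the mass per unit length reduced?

Equal τ_max and T ⇒ the solid shaft needs d_s³ = d_o³(1−k⁴), so d_s = 149·(1−0.806⁴)^(1/3) = 124.1 mm.
Area ratio A_h/A_s = d_o²(1−k²)/d_s² = (1−k²)/(1−k⁴)^(2/3) = 0.5049.
Mass saving = 1 − 0.5049 = 49.5 %.

49.5 %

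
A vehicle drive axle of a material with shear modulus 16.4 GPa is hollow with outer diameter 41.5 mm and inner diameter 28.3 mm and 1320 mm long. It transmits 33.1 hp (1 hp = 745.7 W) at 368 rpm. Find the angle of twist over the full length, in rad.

ω = 2π·368/60 = 38.54 rad/s, so T = P/ω = 33.1×745.7 / 38.54 = 640.5 N·m.
J = π(d_o⁴ − d_i⁴)/32 = π(0.0415⁴ − 0.0283⁴)/32 = 2.282×10^-7 m⁴.
θ = T·L/(G·J) = 640.5 × 1.32 / (16.4×10⁹ × 2.282×10^-7) = 0.2259 rad.

0.226 rad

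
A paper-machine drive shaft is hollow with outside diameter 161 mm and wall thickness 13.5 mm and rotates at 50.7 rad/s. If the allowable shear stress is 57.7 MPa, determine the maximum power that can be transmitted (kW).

1250 kW

J = π(d_o⁴ − d_i⁴)/32 = π(0.161⁴ − 0.134⁴)/32 = 3.431×10^-5 m⁴.
T_max = τ_allow·J/r = 5.77×10^7 × 3.431×10^-5 / 0.0805 = 24590 N·m.
ω = 50.7 rad/s, so P_max = T_max·ω = 1.247×10^6 W.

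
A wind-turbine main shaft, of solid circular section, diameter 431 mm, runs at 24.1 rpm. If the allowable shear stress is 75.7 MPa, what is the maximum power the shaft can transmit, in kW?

J = πd⁴/32 = π(0.431)⁴/32 = 3.388×10^-3 m⁴.
T_max = τ_allow·J/r = 7.57×10^7 × 3.388×10^-3 / 0.215 = 1.190e6 N·m.
ω = 2π·24.1/60 = 2.524 rad/s, so P_max = T_max·ω = 3.003×10^6 W.

3000 kW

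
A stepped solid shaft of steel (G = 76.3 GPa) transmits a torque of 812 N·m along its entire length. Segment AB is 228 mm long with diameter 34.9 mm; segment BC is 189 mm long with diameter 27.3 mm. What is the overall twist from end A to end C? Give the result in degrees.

3.07°

J_AB = π(0.0349)⁴/32 = 1.46×10^-7 m⁴; J_BC = π(0.0273)⁴/32 = 5.45×10^-8 m⁴.
θ = (T/G)·Σ L_i/J_i = (812.0/76.3×10⁹)·(0.228/1.46×10^-7 + 0.189/5.45×10^-8) = 0.05354 rad.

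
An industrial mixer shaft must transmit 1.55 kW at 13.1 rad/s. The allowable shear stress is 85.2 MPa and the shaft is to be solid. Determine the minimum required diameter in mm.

19.2 mm

ω = 13.1 rad/s, so T = P/ω = 1.55×10³ / 13.10 = 118.3 N·m.
For a solid shaft τ_max = 16T/(πd³), so d = (16T/(π τ_allow))^(1/3) = (16·118.3/(π·8.52×10^7))^(1/3) = 0.01920 m.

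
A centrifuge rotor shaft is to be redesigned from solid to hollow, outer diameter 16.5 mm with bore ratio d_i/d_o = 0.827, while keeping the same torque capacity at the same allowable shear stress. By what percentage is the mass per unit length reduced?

51.9 %

Equal τ_max and T ⇒ the solid shaft needs d_s³ = d_o³(1−k⁴), so d_s = 16.5·(1−0.827⁴)^(1/3) = 13.37 mm.
Area ratio A_h/A_s = d_o²(1−k²)/d_s² = (1−k²)/(1−k⁴)^(2/3) = 0.4813.
Mass saving = 1 − 0.4813 = 51.9 %.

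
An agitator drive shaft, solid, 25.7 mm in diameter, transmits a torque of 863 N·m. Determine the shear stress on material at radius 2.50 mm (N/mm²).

50.4 N/mm²

J = πd⁴/32 = π(0.0257)⁴/32 = 4.283×10^-8 m⁴.
Shear stress varies linearly with radius: τ = T·r/J = 863.0 × 0.00250 / 4.283×10^-8 = 5.038×10^7 Pa.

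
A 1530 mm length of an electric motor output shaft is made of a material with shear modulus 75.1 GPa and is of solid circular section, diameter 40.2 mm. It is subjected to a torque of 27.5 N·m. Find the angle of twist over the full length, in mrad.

2.19 mrad

J = πd⁴/32 = π(0.0402)⁴/32 = 2.564×10^-7 m⁴.
θ = T·L/(G·J) = 27.50 × 1.53 / (75.1×10⁹ × 2.564×10^-7) = 2.185×10^-3 rad.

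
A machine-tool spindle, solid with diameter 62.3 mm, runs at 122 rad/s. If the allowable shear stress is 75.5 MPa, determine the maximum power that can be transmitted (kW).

J = πd⁴/32 = π(0.0623)⁴/32 = 1.479×10^-6 m⁴.
T_max = τ_allow·J/r = 7.55×10^7 × 1.479×10^-6 / 0.0311 = 3585 N·m.
ω = 122 rad/s, so P_max = T_max·ω = 4.373×10^5 W.

437 kW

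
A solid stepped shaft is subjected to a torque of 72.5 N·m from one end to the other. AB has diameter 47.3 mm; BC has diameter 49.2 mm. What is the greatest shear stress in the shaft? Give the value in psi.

Under the same torque, τ_max = 16T/(πd³) is largest where d is smallest — segment AB (d = 47.3 mm).
τ_max = 16·72.50/(π·(0.0473)³) = 3.489×10^6 Pa.

506 psi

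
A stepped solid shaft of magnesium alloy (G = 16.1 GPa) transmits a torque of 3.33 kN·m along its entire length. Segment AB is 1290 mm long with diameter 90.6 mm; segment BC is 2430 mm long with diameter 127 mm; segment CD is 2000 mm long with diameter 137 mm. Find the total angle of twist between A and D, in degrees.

4.12°

J_AB = π(0.0906)⁴/32 = 6.61×10^-6 m⁴; J_BC = π(0.127)⁴/32 = 2.55×10^-5 m⁴; J_CD = π(0.137)⁴/32 = 3.46×10^-5 m⁴.
θ = (T/G)·Σ L_i/J_i = (3330/16.1×10⁹)·(1.29/6.61×10^-6 + 2.43/2.55×10^-5 + 2.00/3.46×10^-5) = 0.07198 rad.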